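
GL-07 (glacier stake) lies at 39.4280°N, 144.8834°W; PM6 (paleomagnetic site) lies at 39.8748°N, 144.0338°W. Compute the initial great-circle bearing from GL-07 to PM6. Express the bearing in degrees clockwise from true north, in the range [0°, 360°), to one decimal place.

Δλ = 0.8496°
y = sin Δλ · cos φ₂ = 0.011380
x = cos φ₁ sin φ₂ − sin φ₁ cos φ₂ cos Δλ = 0.007852
θ = atan2(y, x) = 55.3951° → 55.3951° (mod 360°)

55.4°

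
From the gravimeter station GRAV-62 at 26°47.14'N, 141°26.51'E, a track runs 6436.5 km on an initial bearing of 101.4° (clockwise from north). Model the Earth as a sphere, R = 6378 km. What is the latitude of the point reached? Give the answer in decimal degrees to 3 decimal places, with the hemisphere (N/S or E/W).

GRAV-62: φ = +26.78567°, λ = +141.44183°
δ = d/R = 6436.5/6378 = 1.009172 rad
φ₂ = arcsin(sin φ₁ cos δ + cos φ₁ sin δ cos θ)
   = arcsin(0.45065·0.53256 + 0.89270·0.84639·-0.19766) = 5.20139°
λ₂ = λ₁ + atan2(sin θ sin δ cos φ₁, cos δ − sin φ₁ sin φ₂) = -162.13721°

5.201°N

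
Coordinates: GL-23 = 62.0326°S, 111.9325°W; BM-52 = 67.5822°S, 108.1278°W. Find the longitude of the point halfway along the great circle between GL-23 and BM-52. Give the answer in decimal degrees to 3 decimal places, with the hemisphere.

110.226°W

Bx = cos φ₂ cos Δλ = 0.380517,  By = cos φ₂ sin Δλ = 0.025305
φₘ = atan2(sin φ₁ + sin φ₂, √((cos φ₁ + Bx)² + By²)) = -64.81944°
λₘ = λ₁ + atan2(By, cos φ₁ + Bx) = -110.22623°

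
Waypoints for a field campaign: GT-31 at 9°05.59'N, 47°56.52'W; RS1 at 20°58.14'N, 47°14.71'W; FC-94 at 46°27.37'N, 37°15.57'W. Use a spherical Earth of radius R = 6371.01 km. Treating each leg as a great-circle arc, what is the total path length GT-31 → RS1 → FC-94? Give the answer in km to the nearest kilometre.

GT-31: φ = +9.09317°, λ = -47.94200°
RS1: φ = +20.96900°, λ = -47.24517°
FC-94: φ = +46.45617°, λ = -37.25950°
GT-31→RS1: c = 0.207603 rad, d = 1322.64 km
RS1→FC-94: c = 0.466970 rad, d = 2975.07 km
Total = 1322.64 + 2975.07 = 4297.71 km

4298 km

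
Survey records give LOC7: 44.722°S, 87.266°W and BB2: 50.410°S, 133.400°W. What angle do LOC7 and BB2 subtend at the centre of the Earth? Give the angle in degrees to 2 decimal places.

31.12°

Δφ = -5.6880°,  Δλ = -46.1340°
a = sin²(Δφ/2) + cos φ₁ cos φ₂ sin²(Δλ/2) = 0.071974
c = 2·arcsin(√a) = 0.543215 rad = 31.1240°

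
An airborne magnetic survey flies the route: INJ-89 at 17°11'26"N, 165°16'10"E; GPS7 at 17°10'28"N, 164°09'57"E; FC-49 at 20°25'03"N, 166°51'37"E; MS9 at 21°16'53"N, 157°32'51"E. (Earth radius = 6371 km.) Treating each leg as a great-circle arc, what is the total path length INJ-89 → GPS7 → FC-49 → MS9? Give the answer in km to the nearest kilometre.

INJ-89: φ = +17.19056°, λ = +165.26944°
GPS7: φ = +17.17444°, λ = +164.16583°
FC-49: φ = +20.41750°, λ = +166.86028°
MS9: φ = +21.28139°, λ = +157.54750°
INJ-89→GPS7: c = 0.018404 rad, d = 117.25 km
GPS7→FC-49: c = 0.072007 rad, d = 458.76 km
FC-49→MS9: c = 0.152619 rad, d = 972.33 km
Total = 117.25 + 458.76 + 972.33 = 1548.34 km

1548 km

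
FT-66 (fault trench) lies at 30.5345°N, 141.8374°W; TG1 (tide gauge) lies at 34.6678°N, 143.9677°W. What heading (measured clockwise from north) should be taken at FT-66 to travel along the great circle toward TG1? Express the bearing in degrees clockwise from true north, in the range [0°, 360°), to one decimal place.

337.1°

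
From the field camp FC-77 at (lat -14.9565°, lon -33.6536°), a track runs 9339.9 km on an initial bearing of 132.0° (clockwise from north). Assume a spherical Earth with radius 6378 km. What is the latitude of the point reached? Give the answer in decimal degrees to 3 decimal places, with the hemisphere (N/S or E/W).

42.084°S

δ = d/R = 9339.9/6378 = 1.464393 rad
φ₂ = arcsin(sin φ₁ cos δ + cos φ₁ sin δ cos θ)
   = arcsin(-0.25809·0.10620 + 0.96612·0.99434·-0.66913) = -42.08367°
λ₂ = λ₁ + atan2(sin θ sin δ cos φ₁, cos δ − sin φ₁ sin φ₂) = 61.68962°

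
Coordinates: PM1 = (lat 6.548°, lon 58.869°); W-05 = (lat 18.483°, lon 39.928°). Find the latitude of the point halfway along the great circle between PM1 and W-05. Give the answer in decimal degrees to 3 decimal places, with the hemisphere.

12.683°N

Bx = cos φ₂ cos Δλ = 0.897064,  By = cos φ₂ sin Δλ = -0.307851
φₘ = atan2(sin φ₁ + sin φ₂, √((cos φ₁ + Bx)² + By²)) = 12.68279°
λₘ = λ₁ + atan2(By, cos φ₁ + Bx) = 49.62027°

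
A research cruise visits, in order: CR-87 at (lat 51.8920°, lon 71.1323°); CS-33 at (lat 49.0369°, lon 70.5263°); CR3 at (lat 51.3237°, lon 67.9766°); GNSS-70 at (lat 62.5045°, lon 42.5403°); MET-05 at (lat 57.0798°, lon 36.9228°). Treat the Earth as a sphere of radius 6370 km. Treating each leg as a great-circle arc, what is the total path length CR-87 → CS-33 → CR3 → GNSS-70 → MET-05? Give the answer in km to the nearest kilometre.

CR-87→CS-33: c = 0.050283 rad, d = 320.30 km
CS-33→CR3: c = 0.049035 rad, d = 312.35 km
CR3→GNSS-70: c = 0.307634 rad, d = 1959.63 km
GNSS-70→MET-05: c = 0.106668 rad, d = 679.48 km
Total = 320.30 + 312.35 + 1959.63 + 679.48 = 3271.76 km

3272 km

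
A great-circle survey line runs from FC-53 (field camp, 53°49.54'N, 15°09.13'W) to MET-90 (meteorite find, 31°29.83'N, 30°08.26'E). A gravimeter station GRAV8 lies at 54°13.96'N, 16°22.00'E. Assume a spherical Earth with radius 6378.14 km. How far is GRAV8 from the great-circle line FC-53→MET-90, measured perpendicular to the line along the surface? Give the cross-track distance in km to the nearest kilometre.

FC-53: φ = +53.82567°, λ = -15.15217°
MET-90: φ = +31.49717°, λ = +30.13767°
GRAV8: φ = +54.23267°, λ = +16.36667°
δ₁₃ = central angle FC-53→GRAV8 = 0.320503 rad  (haversine)
θ₁₃ = bearing FC-53→GRAV8 = 75.907°,  θ₁₂ = bearing FC-53→MET-90 = 106.183°
dₓₜ = R·arcsin(sin δ₁₃ · sin(θ₁₃ − θ₁₂)) = 6378.14·arcsin(0.31504·sin(-30.276°)) = -1017.365 km
|dₓₜ| = 1017.365 km

1017 km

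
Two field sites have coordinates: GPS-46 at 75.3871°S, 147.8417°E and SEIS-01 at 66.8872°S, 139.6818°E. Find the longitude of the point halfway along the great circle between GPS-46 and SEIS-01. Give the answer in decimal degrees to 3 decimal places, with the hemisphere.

Bx = cos φ₂ cos Δλ = 0.388568,  By = cos φ₂ sin Δλ = -0.055716
φₘ = atan2(sin φ₁ + sin φ₂, √((cos φ₁ + Bx)² + By²)) = -71.17948°
λₘ = λ₁ + atan2(By, cos φ₁ + Bx) = 142.87290°

142.873°E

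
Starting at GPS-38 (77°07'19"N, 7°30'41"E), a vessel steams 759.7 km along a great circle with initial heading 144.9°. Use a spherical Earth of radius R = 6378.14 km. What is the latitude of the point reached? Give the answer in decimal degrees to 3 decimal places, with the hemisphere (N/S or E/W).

71.133°N

GPS-38: φ = +77.12194°, λ = +7.51139°
δ = d/R = 759.7/6378.14 = 0.119110 rad
φ₂ = arcsin(sin φ₁ cos δ + cos φ₁ sin δ cos θ)
   = arcsin(0.97485·0.99291 + 0.22288·0.11883·-0.81815) = 71.13298°
λ₂ = λ₁ + atan2(sin θ sin δ cos φ₁, cos δ − sin φ₁ sin φ₂) = 19.70964°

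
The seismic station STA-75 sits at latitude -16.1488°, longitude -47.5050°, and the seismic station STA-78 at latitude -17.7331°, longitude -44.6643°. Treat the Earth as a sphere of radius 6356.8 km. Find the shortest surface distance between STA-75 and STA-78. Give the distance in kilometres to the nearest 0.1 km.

349.0 km

Δφ = -1.5843°,  Δλ = 2.8407°
a = sin²(Δφ/2) + cos φ₁ cos φ₂ sin²(Δλ/2) = 0.000753
c = 2·arcsin(√a) = 0.054898 rad = 3.1454°
d = R·c = 6356.8 × 0.054898 = 349.0 km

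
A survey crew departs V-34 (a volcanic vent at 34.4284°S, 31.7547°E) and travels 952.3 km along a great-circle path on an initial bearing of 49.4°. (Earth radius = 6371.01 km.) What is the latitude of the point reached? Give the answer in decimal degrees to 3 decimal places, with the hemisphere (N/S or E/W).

28.629°S

δ = d/R = 952.3/6371.01 = 0.149474 rad
φ₂ = arcsin(sin φ₁ cos δ + cos φ₁ sin δ cos θ)
   = arcsin(-0.56538·0.98885 + 0.82483·0.14892·0.65077) = -28.62896°
λ₂ = λ₁ + atan2(sin θ sin δ cos φ₁, cos δ − sin φ₁ sin φ₂) = 39.15601°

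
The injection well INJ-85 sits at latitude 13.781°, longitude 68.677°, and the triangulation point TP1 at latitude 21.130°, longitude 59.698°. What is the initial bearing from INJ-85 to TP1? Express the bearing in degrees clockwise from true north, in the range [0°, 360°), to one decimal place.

311.9°

Δλ = -8.9790°
y = sin Δλ · cos φ₂ = -0.145579
x = cos φ₁ sin φ₂ − sin φ₁ cos φ₂ cos Δλ = 0.130636
θ = atan2(y, x) = -48.0967° → 311.9033° (mod 360°)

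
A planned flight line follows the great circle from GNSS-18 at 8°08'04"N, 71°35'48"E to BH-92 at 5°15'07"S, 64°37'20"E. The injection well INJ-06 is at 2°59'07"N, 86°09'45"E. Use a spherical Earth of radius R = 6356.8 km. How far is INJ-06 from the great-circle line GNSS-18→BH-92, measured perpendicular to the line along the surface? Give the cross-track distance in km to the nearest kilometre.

1685 km

GNSS-18: φ = +8.13444°, λ = +71.59667°
BH-92: φ = -5.25194°, λ = +64.62222°
INJ-06: φ = +2.98528°, λ = +86.16250°
δ₁₃ = central angle GNSS-18→INJ-06 = 0.268423 rad  (haversine)
θ₁₃ = bearing GNSS-18→INJ-06 = 108.740°,  θ₁₂ = bearing GNSS-18→BH-92 = 207.683°
dₓₜ = R·arcsin(sin δ₁₃ · sin(θ₁₃ − θ₁₂)) = 6356.8·arcsin(0.26521·sin(-98.943°)) = -1685.066 km
|dₓₜ| = 1685.066 km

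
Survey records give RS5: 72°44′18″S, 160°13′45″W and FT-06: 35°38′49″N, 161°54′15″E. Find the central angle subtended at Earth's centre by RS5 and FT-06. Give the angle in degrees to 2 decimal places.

RS5: φ = -72.73833°, λ = -160.22917°
FT-06: φ = +35.64694°, λ = +161.90417°
Δφ = 108.3853°,  Δλ = -37.8667°
a = sin²(Δφ/2) + cos φ₁ cos φ₂ sin²(Δλ/2) = 0.683089
c = 2·arcsin(√a) = 1.945695 rad = 111.4801°

111.48°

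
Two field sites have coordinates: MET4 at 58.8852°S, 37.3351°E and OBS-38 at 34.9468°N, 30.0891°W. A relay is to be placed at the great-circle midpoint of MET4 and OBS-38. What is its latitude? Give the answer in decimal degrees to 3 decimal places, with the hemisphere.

14.143°S

Bx = cos φ₂ cos Δλ = 0.314681,  By = cos φ₂ sin Δλ = -0.756874
φₘ = atan2(sin φ₁ + sin φ₂, √((cos φ₁ + Bx)² + By²)) = -14.14328°
λₘ = λ₁ + atan2(By, cos φ₁ + Bx) = -4.97717°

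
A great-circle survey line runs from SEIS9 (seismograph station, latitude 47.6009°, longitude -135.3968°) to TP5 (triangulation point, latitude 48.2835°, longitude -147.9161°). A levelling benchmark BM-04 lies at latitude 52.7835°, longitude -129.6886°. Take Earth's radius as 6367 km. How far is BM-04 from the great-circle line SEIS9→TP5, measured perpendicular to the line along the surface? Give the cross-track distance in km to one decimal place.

δ₁₃ = central angle SEIS9→BM-04 = 0.110604 rad  (haversine)
θ₁₃ = bearing SEIS9→BM-04 = 33.025°,  θ₁₂ = bearing SEIS9→TP5 = 279.291°
dₓₜ = R·arcsin(sin δ₁₃ · sin(θ₁₃ − θ₁₂)) = 6367·arcsin(0.11038·sin(-246.265°)) = 644.440 km
|dₓₜ| = 644.440 km

644.4 km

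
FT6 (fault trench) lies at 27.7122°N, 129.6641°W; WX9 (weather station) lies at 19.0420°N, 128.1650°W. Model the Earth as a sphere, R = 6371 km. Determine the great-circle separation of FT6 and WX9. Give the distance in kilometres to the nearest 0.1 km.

976.1 km

Δφ = -8.6702°,  Δλ = 1.4991°
a = sin²(Δφ/2) + cos φ₁ cos φ₂ sin²(Δλ/2) = 0.005857
c = 2·arcsin(√a) = 0.153212 rad = 8.7784°
d = R·c = 6371 × 0.153212 = 976.1 km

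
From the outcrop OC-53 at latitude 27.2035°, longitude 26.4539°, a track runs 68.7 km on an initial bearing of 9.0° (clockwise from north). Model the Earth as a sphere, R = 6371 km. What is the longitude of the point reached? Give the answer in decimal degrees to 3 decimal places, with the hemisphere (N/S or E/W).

26.563°E

δ = d/R = 68.7/6371 = 0.010783 rad
φ₂ = arcsin(sin φ₁ cos δ + cos φ₁ sin δ cos θ)
   = arcsin(0.45715·0.99994 + 0.88939·0.01078·0.98769) = 27.81368°
λ₂ = λ₁ + atan2(sin θ sin δ cos φ₁, cos δ − sin φ₁ sin φ₂) = 26.56317°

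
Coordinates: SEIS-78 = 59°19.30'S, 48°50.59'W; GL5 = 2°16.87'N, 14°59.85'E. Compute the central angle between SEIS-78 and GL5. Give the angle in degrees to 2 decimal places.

79.02°

SEIS-78: φ = -59.32167°, λ = -48.84317°
GL5: φ = +2.28117°, λ = +14.99750°
Δφ = 61.6028°,  Δλ = 63.8407°
a = sin²(Δφ/2) + cos φ₁ cos φ₂ sin²(Δλ/2) = 0.404736
c = 2·arcsin(√a) = 1.379096 rad = 79.0164°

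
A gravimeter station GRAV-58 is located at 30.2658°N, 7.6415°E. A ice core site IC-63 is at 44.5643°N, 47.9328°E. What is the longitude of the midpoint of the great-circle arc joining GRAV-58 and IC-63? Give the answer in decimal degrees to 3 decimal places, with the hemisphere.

25.771°E

Bx = cos φ₂ cos Δλ = 0.543443,  By = cos φ₂ sin Δλ = 0.460732
φₘ = atan2(sin φ₁ + sin φ₂, √((cos φ₁ + Bx)² + By²)) = 39.15664°
λₘ = λ₁ + atan2(By, cos φ₁ + Bx) = 25.77120°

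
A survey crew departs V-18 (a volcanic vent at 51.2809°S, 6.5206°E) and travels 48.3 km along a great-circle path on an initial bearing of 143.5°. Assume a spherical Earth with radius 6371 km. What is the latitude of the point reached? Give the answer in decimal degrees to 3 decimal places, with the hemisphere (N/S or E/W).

51.629°S

δ = d/R = 48.3/6371 = 0.007581 rad
φ₂ = arcsin(sin φ₁ cos δ + cos φ₁ sin δ cos θ)
   = arcsin(-0.78022·0.99997 + 0.62550·0.00758·-0.80386) = -51.62934°
λ₂ = λ₁ + atan2(sin θ sin δ cos φ₁, cos δ − sin φ₁ sin φ₂) = 6.93683°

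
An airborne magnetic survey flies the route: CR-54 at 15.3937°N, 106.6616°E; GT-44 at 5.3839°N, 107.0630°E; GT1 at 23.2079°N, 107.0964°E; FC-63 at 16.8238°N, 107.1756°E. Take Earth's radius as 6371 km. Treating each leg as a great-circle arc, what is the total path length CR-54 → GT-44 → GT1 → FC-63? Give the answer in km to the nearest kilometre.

3806 km

CR-54→GT-44: c = 0.174839 rad, d = 1113.90 km
GT-44→GT1: c = 0.311088 rad, d = 1981.94 km
GT1→FC-63: c = 0.111431 rad, d = 709.93 km
Total = 1113.90 + 1981.94 + 709.93 = 3805.77 km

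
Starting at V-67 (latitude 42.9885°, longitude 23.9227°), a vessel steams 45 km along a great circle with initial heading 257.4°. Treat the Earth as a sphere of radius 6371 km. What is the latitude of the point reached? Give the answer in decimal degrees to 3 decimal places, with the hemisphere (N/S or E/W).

δ = d/R = 45/6371 = 0.007063 rad
φ₂ = arcsin(sin φ₁ cos δ + cos φ₁ sin δ cos θ)
   = arcsin(0.68185·0.99998 + 0.73149·0.00706·-0.21814) = 42.89895°
λ₂ = λ₁ + atan2(sin θ sin δ cos φ₁, cos δ − sin φ₁ sin φ₂) = 23.38356°

42.899°N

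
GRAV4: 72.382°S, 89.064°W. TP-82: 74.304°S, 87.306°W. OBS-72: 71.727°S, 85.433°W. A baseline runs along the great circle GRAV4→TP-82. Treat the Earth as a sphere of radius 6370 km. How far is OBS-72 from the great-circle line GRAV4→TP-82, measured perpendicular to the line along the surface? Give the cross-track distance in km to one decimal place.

δ₁₃ = central angle GRAV4→OBS-72 = 0.022621 rad  (haversine)
θ₁₃ = bearing GRAV4→OBS-72 = 61.388°,  θ₁₂ = bearing GRAV4→TP-82 = 166.149°
dₓₜ = R·arcsin(sin δ₁₃ · sin(θ₁₃ − θ₁₂)) = 6370·arcsin(0.02262·sin(-104.761°)) = -139.340 km
|dₓₜ| = 139.340 km

139.3 km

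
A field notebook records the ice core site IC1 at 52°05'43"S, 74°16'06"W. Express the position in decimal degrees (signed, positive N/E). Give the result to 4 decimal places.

-52.0953°, -74.2683°

lat: 52.0953° S → -52.0953°
lon: 74.2683° W → -74.2683°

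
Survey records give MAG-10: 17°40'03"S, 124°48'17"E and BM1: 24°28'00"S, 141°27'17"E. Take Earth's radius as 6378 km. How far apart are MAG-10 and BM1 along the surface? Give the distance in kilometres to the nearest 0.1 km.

MAG-10: φ = -17.66750°, λ = +124.80472°
BM1: φ = -24.46667°, λ = +141.45472°
Δφ = -6.7992°,  Δλ = 16.6500°
a = sin²(Δφ/2) + cos φ₁ cos φ₂ sin²(Δλ/2) = 0.021697
c = 2·arcsin(√a) = 0.295677 rad = 16.9411°
d = R·c = 6378 × 0.295677 = 1885.8 km

1885.8 km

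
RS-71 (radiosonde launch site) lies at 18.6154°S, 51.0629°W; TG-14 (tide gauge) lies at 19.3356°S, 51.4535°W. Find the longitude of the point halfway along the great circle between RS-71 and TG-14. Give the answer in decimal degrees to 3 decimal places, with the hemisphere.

51.258°W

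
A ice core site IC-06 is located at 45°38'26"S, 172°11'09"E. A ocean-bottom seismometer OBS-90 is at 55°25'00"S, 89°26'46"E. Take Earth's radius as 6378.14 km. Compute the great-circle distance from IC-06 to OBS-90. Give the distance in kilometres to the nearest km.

5599 km

IC-06: φ = -45.64056°, λ = +172.18583°
OBS-90: φ = -55.41667°, λ = +89.44611°
Δφ = -9.7761°,  Δλ = -82.7397°
a = sin²(Δφ/2) + cos φ₁ cos φ₂ sin²(Δλ/2) = 0.180607
c = 2·arcsin(√a) = 0.877877 rad = 50.2986°
d = R·c = 6378.14 × 0.877877 = 5599.2 km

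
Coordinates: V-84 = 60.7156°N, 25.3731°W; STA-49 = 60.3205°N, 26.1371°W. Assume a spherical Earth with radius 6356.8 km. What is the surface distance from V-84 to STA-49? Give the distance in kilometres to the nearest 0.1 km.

60.5 km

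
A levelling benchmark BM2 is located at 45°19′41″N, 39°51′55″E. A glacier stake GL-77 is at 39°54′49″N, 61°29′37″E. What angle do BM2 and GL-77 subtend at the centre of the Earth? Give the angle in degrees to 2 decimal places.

16.75°

BM2: φ = +45.32806°, λ = +39.86528°
GL-77: φ = +39.91361°, λ = +61.49361°
Δφ = -5.4144°,  Δλ = 21.6283°
a = sin²(Δφ/2) + cos φ₁ cos φ₂ sin²(Δλ/2) = 0.021214
c = 2·arcsin(√a) = 0.292340 rad = 16.7498°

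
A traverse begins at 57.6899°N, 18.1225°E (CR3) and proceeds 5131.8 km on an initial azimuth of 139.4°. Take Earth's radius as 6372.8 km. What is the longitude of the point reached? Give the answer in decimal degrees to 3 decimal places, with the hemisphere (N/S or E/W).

δ = d/R = 5131.8/6372.8 = 0.805266 rad
φ₂ = arcsin(sin φ₁ cos δ + cos φ₁ sin δ cos θ)
   = arcsin(0.84517·0.69292 + 0.53450·0.72102·-0.75927) = 17.03899°
λ₂ = λ₁ + atan2(sin θ sin δ cos φ₁, cos δ − sin φ₁ sin φ₂) = 47.51302°

47.513°E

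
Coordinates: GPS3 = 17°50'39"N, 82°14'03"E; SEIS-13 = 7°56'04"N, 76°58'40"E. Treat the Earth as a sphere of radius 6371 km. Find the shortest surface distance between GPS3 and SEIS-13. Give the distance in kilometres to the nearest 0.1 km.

GPS3: φ = +17.84417°, λ = +82.23417°
SEIS-13: φ = +7.93444°, λ = +76.97778°
Δφ = -9.9097°,  Δλ = -5.2564°
a = sin²(Δφ/2) + cos φ₁ cos φ₂ sin²(Δλ/2) = 0.009442
c = 2·arcsin(√a) = 0.194650 rad = 11.1526°
d = R·c = 6371 × 0.194650 = 1240.1 km

1240.1 km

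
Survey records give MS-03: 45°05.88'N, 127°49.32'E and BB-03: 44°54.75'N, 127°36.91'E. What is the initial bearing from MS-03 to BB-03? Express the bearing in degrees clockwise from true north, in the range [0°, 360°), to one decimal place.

218.3°

MS-03: φ = +45.09800°, λ = +127.82200°
BB-03: φ = +44.91250°, λ = +127.61517°
Δλ = -0.2068°
y = sin Δλ · cos φ₂ = -0.002556
x = cos φ₁ sin φ₂ − sin φ₁ cos φ₂ cos Δλ = -0.003234
θ = atan2(y, x) = -141.6762° → 218.3238° (mod 360°)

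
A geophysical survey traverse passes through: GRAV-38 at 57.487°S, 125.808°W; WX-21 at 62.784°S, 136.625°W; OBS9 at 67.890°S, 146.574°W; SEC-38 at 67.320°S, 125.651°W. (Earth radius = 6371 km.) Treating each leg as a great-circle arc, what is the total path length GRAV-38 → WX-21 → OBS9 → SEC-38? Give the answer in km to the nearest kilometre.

2452 km

GRAV-38→WX-21: c = 0.131535 rad, d = 838.01 km
WX-21→OBS9: c = 0.114578 rad, d = 729.98 km
OBS9→SEC-38: c = 0.138813 rad, d = 884.38 km
Total = 838.01 + 729.98 + 884.38 = 2452.37 km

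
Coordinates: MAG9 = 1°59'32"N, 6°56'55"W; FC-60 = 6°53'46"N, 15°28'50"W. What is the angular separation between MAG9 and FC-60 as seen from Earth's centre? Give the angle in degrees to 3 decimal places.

MAG9: φ = +1.99222°, λ = -6.94861°
FC-60: φ = +6.89611°, λ = -15.48056°
Δφ = 4.9039°,  Δλ = -8.5319°
a = sin²(Δφ/2) + cos φ₁ cos φ₂ sin²(Δλ/2) = 0.007320
c = 2·arcsin(√a) = 0.171326 rad = 9.8163°

9.816°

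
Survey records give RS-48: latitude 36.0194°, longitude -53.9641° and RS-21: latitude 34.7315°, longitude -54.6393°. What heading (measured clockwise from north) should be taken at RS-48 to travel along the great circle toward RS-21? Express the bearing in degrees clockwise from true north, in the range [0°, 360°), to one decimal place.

Δλ = -0.6752°
y = sin Δλ · cos φ₂ = -0.009685
x = cos φ₁ sin φ₂ − sin φ₁ cos φ₂ cos Δλ = -0.022443
θ = atan2(y, x) = -156.6585° → 203.3415° (mod 360°)

203.3°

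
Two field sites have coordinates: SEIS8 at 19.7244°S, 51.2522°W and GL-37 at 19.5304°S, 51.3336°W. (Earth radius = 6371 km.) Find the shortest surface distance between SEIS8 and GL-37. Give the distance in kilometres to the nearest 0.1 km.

23.2 km

Δφ = 0.1940°,  Δλ = -0.0814°
a = sin²(Δφ/2) + cos φ₁ cos φ₂ sin²(Δλ/2) = 0.000003
c = 2·arcsin(√a) = 0.003641 rad = 0.2086°
d = R·c = 6371 × 0.003641 = 23.2 km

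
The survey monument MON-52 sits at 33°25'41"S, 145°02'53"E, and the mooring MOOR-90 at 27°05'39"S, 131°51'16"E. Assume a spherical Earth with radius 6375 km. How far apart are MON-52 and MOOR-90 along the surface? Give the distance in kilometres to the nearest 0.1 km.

1448.9 km

MON-52: φ = -33.42806°, λ = +145.04806°
MOOR-90: φ = -27.09417°, λ = +131.85444°
Δφ = 6.3339°,  Δλ = -13.1936°
a = sin²(Δφ/2) + cos φ₁ cos φ₂ sin²(Δλ/2) = 0.012858
c = 2·arcsin(√a) = 0.227274 rad = 13.0219°
d = R·c = 6375 × 0.227274 = 1448.9 km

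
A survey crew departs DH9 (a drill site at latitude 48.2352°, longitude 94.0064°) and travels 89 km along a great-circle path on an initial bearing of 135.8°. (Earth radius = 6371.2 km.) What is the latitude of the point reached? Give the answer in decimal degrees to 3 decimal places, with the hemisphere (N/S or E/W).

δ = d/R = 89/6371.2 = 0.013969 rad
φ₂ = arcsin(sin φ₁ cos δ + cos φ₁ sin δ cos θ)
   = arcsin(0.74589·0.99990 + 0.66607·0.01397·-0.71691) = 47.65841°
λ₂ = λ₁ + atan2(sin θ sin δ cos φ₁, cos δ − sin φ₁ sin φ₂) = 94.83484°

47.658°N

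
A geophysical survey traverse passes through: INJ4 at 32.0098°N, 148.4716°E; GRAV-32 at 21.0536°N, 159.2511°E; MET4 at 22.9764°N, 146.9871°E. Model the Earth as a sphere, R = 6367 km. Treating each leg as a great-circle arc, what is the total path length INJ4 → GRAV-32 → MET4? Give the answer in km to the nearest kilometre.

INJ4→GRAV-32: c = 0.254423 rad, d = 1619.91 km
GRAV-32→MET4: c = 0.201191 rad, d = 1280.99 km
Total = 1619.91 + 1280.99 = 2900.89 km

2901 km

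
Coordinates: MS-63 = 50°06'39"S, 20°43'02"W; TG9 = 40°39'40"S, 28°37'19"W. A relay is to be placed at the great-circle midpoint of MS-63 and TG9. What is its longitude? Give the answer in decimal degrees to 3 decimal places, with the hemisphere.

25.001°W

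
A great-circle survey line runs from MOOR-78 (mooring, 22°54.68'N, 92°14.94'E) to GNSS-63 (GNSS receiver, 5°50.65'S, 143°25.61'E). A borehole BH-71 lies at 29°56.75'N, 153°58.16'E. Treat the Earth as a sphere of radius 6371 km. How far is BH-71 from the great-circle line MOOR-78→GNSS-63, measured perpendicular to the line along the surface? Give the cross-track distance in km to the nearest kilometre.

3935 km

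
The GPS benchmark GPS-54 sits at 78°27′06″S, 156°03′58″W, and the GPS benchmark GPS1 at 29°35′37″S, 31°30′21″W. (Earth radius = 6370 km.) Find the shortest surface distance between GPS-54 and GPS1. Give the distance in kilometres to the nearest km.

7488 km

GPS-54: φ = -78.45167°, λ = -156.06611°
GPS1: φ = -29.59361°, λ = -31.50583°
Δφ = 48.8581°,  Δλ = 124.5603°
a = sin²(Δφ/2) + cos φ₁ cos φ₂ sin²(Δλ/2) = 0.307451
c = 2·arcsin(√a) = 1.175483 rad = 67.3502°
d = R·c = 6370 × 1.175483 = 7487.8 km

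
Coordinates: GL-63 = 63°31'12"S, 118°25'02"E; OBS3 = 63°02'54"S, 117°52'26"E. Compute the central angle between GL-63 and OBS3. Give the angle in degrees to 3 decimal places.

GL-63: φ = -63.52000°, λ = +118.41722°
OBS3: φ = -63.04833°, λ = +117.87389°
Δφ = 0.4717°,  Δλ = -0.5433°
a = sin²(Δφ/2) + cos φ₁ cos φ₂ sin²(Δλ/2) = 0.000021
c = 2·arcsin(√a) = 0.009270 rad = 0.5312°

0.531°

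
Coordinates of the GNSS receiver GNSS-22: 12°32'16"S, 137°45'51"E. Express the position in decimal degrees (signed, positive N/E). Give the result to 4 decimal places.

-12.5378°, +137.7642°

lat: 12.5378° S → -12.5378°
lon: 137.7642° E → +137.7642°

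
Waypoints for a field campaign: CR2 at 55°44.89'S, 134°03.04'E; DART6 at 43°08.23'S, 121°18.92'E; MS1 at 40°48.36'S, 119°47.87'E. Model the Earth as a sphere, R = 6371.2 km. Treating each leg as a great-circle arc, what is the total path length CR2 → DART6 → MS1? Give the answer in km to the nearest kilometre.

CR2: φ = -55.74817°, λ = +134.05067°
DART6: φ = -43.13717°, λ = +121.31533°
MS1: φ = -40.80600°, λ = +119.79783°
CR2→DART6: c = 0.262397 rad, d = 1671.79 km
DART6→MS1: c = 0.045199 rad, d = 287.97 km
Total = 1671.79 + 287.97 = 1959.76 km

1960 km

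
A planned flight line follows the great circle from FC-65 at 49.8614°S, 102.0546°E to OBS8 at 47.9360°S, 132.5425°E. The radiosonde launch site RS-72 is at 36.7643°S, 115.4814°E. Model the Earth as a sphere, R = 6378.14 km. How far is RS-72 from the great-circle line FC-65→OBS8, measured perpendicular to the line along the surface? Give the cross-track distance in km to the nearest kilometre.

1473 km

δ₁₃ = central angle FC-65→RS-72 = 0.284250 rad  (haversine)
θ₁₃ = bearing FC-65→RS-72 = 41.553°,  θ₁₂ = bearing FC-65→OBS8 = 96.249°
dₓₜ = R·arcsin(sin δ₁₃ · sin(θ₁₃ − θ₁₂)) = 6378.14·arcsin(0.28044·sin(-54.695°)) = -1472.769 km
|dₓₜ| = 1472.769 km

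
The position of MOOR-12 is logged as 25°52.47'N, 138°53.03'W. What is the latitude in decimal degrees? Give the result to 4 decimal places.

25.8745°N

25° + 52.47′/60 = 25 + 0.87450 = 25.8745°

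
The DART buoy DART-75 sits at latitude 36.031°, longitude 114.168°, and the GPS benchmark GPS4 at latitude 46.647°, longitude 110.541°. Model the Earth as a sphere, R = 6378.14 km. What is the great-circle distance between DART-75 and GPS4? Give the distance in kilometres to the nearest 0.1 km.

Δφ = 10.6160°,  Δλ = -3.6270°
a = sin²(Δφ/2) + cos φ₁ cos φ₂ sin²(Δλ/2) = 0.009114
c = 2·arcsin(√a) = 0.191226 rad = 10.9564°
d = R·c = 6378.14 × 0.191226 = 1219.7 km

1219.7 km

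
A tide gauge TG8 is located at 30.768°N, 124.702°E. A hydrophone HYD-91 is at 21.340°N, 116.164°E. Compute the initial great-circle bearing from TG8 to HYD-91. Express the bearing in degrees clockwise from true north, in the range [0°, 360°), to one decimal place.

221.1°

Δλ = -8.5380°
y = sin Δλ · cos φ₂ = -0.138286
x = cos φ₁ sin φ₂ − sin φ₁ cos φ₂ cos Δλ = -0.158527
θ = atan2(y, x) = -138.9013° → 221.0987° (mod 360°)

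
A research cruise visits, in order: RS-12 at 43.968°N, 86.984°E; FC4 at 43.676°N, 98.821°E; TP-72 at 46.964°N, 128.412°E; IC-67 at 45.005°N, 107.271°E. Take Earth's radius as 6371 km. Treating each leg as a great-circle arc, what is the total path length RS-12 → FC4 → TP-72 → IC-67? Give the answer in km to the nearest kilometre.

RS-12→FC4: c = 0.149016 rad, d = 949.38 km
FC4→TP-72: c = 0.365414 rad, d = 2328.05 km
TP-72→IC-67: c = 0.257855 rad, d = 1642.79 km
Total = 949.38 + 2328.05 + 1642.79 = 4920.23 km

4920 km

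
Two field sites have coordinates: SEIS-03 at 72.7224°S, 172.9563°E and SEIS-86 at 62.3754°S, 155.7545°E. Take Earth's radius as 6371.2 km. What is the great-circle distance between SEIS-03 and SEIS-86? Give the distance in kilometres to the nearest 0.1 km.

Δφ = 10.3470°,  Δλ = -17.2018°
a = sin²(Δφ/2) + cos φ₁ cos φ₂ sin²(Δλ/2) = 0.011211
c = 2·arcsin(√a) = 0.212162 rad = 12.1560°
d = R·c = 6371.2 × 0.212162 = 1351.7 km

1351.7 km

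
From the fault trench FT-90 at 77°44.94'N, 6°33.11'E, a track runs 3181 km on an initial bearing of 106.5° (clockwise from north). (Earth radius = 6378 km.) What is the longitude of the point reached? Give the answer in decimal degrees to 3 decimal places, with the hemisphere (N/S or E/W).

FT-90: φ = +77.74900°, λ = +6.55183°
δ = d/R = 3181/6378 = 0.498746 rad
φ₂ = arcsin(sin φ₁ cos δ + cos φ₁ sin δ cos θ)
   = arcsin(0.97723·0.87818 + 0.21219·0.47832·-0.28402) = 56.03282°
λ₂ = λ₁ + atan2(sin θ sin δ cos φ₁, cos δ − sin φ₁ sin φ₂) = 61.72239°

61.722°E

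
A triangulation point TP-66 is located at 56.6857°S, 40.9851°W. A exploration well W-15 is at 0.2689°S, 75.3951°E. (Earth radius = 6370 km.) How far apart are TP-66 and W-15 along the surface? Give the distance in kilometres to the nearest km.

11551 km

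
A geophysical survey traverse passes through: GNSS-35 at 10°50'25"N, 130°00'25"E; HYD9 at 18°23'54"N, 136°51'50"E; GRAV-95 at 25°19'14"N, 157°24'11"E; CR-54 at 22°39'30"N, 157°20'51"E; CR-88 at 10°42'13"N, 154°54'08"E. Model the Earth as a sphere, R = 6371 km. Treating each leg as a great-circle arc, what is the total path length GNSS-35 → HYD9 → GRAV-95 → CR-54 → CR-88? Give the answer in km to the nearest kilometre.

5020 km

GNSS-35: φ = +10.84028°, λ = +130.00694°
HYD9: φ = +18.39833°, λ = +136.86389°
GRAV-95: φ = +25.32056°, λ = +157.40306°
CR-54: φ = +22.65833°, λ = +157.34750°
CR-88: φ = +10.70361°, λ = +154.90222°
GNSS-35→HYD9: c = 0.175461 rad, d = 1117.86 km
HYD9→GRAV-95: c = 0.353441 rad, d = 2251.77 km
GRAV-95→CR-54: c = 0.046473 rad, d = 296.08 km
CR-54→CR-88: c = 0.212599 rad, d = 1354.47 km
Total = 1117.86 + 2251.77 + 296.08 + 1354.47 = 5020.18 km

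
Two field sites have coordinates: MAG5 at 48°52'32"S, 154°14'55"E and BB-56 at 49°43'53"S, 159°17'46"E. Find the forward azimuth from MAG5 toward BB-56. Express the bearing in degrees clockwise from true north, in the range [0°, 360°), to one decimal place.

106.5°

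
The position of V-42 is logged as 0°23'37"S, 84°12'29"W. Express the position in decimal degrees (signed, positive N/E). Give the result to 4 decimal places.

lat: 0.3936° S → -0.3936°
lon: 84.2081° W → -84.2081°

-0.3936°, -84.2081°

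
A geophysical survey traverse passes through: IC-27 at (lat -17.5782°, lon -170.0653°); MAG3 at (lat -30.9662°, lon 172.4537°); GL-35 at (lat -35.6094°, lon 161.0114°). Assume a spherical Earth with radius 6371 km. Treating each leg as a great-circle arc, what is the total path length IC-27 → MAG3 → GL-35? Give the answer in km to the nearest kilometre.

IC-27→MAG3: c = 0.362332 rad, d = 2308.42 km
MAG3→GL-35: c = 0.185399 rad, d = 1181.18 km
Total = 2308.42 + 1181.18 = 3489.60 km

3490 km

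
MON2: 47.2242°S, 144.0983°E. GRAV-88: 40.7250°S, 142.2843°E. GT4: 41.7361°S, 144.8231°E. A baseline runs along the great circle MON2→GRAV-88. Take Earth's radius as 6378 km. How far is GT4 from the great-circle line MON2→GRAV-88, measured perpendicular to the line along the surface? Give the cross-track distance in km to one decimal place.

185.6 km

δ₁₃ = central angle MON2→GT4 = 0.096208 rad  (haversine)
θ₁₃ = bearing MON2→GT4 = 5.639°,  θ₁₂ = bearing MON2→GRAV-88 = 348.005°
dₓₜ = R·arcsin(sin δ₁₃ · sin(θ₁₃ − θ₁₂)) = 6378·arcsin(0.09606·sin(-342.366°)) = 185.631 km
|dₓₜ| = 185.631 km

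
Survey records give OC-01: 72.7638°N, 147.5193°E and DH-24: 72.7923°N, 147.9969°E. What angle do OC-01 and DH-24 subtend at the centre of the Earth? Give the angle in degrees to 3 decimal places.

0.144°

Δφ = 0.0285°,  Δλ = 0.4776°
a = sin²(Δφ/2) + cos φ₁ cos φ₂ sin²(Δλ/2) = 0.000002
c = 2·arcsin(√a) = 0.002518 rad = 0.1442°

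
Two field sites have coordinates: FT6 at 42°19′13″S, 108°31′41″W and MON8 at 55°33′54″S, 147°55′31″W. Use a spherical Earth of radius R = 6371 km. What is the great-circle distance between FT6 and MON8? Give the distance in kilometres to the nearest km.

3175 km

FT6: φ = -42.32028°, λ = -108.52806°
MON8: φ = -55.56500°, λ = -147.92528°
Δφ = -13.2447°,  Δλ = -39.3972°
a = sin²(Δφ/2) + cos φ₁ cos φ₂ sin²(Δλ/2) = 0.060804
c = 2·arcsin(√a) = 0.498309 rad = 28.5510°
d = R·c = 6371 × 0.498309 = 3174.7 km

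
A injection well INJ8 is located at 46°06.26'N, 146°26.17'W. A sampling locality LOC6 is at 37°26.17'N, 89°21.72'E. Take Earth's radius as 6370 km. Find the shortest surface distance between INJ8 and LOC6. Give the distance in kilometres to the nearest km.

9185 km

INJ8: φ = +46.10433°, λ = -146.43617°
LOC6: φ = +37.43617°, λ = +89.36200°
Δφ = -8.6682°,  Δλ = -124.2018°
a = sin²(Δφ/2) + cos φ₁ cos φ₂ sin²(Δλ/2) = 0.435713
c = 2·arcsin(√a) = 1.441865 rad = 82.6128°
d = R·c = 6370 × 1.441865 = 9184.7 km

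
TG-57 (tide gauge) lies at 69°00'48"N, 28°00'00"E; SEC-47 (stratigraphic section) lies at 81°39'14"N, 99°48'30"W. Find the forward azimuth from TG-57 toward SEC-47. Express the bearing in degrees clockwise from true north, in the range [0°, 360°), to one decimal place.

345.3°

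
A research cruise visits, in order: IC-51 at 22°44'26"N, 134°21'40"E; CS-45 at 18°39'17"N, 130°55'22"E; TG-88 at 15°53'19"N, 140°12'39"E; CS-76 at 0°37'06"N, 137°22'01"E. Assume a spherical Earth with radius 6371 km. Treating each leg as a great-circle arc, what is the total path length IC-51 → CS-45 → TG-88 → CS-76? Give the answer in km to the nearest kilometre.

3337 km

IC-51: φ = +22.74056°, λ = +134.36111°
CS-45: φ = +18.65472°, λ = +130.92278°
TG-88: φ = +15.88861°, λ = +140.21083°
CS-76: φ = +0.61833°, λ = +137.36694°
IC-51→CS-45: c = 0.090745 rad, d = 578.14 km
CS-45→TG-88: c = 0.162118 rad, d = 1032.86 km
TG-88→CS-76: c = 0.270977 rad, d = 1726.40 km
Total = 578.14 + 1032.86 + 1726.40 = 3337.39 km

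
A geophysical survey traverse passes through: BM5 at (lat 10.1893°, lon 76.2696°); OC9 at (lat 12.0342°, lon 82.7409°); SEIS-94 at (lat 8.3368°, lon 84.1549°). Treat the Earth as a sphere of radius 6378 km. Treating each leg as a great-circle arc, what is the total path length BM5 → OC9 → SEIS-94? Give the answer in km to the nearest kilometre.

BM5→OC9: c = 0.115404 rad, d = 736.04 km
OC9→SEIS-94: c = 0.068950 rad, d = 439.76 km
Total = 736.04 + 439.76 = 1175.81 km

1176 km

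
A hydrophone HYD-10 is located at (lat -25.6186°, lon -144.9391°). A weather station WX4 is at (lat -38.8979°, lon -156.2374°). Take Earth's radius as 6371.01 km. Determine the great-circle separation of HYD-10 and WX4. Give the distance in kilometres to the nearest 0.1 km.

Δφ = -13.2793°,  Δλ = -11.2983°
a = sin²(Δφ/2) + cos φ₁ cos φ₂ sin²(Δλ/2) = 0.020169
c = 2·arcsin(√a) = 0.284998 rad = 16.3292°
d = R·c = 6371.01 × 0.284998 = 1815.7 km

1815.7 km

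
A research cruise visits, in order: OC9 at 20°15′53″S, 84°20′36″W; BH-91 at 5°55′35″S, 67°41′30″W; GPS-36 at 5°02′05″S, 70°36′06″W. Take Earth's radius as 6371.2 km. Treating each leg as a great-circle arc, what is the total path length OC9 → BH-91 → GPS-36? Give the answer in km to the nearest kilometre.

2740 km

OC9: φ = -20.26472°, λ = -84.34333°
BH-91: φ = -5.92639°, λ = -67.69167°
GPS-36: φ = -5.03472°, λ = -70.60167°
OC9→BH-91: c = 0.377142 rad, d = 2402.85 km
BH-91→GPS-36: c = 0.052897 rad, d = 337.02 km
Total = 2402.85 + 337.02 = 2739.87 km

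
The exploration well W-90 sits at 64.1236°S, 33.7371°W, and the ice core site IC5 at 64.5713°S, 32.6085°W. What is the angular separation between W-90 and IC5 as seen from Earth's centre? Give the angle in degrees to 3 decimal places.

0.663°

Δφ = -0.4477°,  Δλ = 1.1286°
a = sin²(Δφ/2) + cos φ₁ cos φ₂ sin²(Δλ/2) = 0.000033
c = 2·arcsin(√a) = 0.011566 rad = 0.6627°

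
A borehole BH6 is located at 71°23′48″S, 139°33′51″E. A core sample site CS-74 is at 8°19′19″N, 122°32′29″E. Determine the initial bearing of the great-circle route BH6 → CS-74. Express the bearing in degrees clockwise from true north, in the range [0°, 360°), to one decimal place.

342.9°

BH6: φ = -71.39667°, λ = +139.56417°
CS-74: φ = +8.32194°, λ = +122.54139°
Δλ = -17.0228°
y = sin Δλ · cos φ₂ = -0.289669
x = cos φ₁ sin φ₂ − sin φ₁ cos φ₂ cos Δλ = 0.942858
θ = atan2(y, x) = -17.0783° → 342.9217° (mod 360°)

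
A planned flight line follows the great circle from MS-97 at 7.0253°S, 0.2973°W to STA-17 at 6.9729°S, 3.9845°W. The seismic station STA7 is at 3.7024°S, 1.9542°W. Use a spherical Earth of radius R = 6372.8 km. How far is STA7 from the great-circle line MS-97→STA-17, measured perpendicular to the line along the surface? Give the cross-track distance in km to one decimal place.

367.3 km

δ₁₃ = central angle MS-97→STA7 = 0.064747 rad  (haversine)
θ₁₃ = bearing MS-97→STA7 = 333.516°,  θ₁₂ = bearing MS-97→STA-17 = 270.595°
dₓₜ = R·arcsin(sin δ₁₃ · sin(θ₁₃ − θ₁₂)) = 6372.8·arcsin(0.06470·sin(62.920°)) = 367.335 km
|dₓₜ| = 367.335 km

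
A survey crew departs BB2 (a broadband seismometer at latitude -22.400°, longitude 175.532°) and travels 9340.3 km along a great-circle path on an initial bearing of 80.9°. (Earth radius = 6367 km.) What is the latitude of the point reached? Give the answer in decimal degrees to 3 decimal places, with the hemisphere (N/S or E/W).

6.082°N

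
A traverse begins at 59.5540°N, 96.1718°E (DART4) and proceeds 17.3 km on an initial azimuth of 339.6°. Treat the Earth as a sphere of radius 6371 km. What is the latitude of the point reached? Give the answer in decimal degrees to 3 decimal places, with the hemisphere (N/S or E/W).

59.700°N

δ = d/R = 17.3/6371 = 0.002715 rad
φ₂ = arcsin(sin φ₁ cos δ + cos φ₁ sin δ cos θ)
   = arcsin(0.86211·1.00000 + 0.50673·0.00272·0.93728) = 59.69978°
λ₂ = λ₁ + atan2(sin θ sin δ cos φ₁, cos δ − sin φ₁ sin φ₂) = 96.06431°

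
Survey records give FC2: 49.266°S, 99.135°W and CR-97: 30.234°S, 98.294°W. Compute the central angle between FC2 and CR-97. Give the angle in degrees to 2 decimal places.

19.04°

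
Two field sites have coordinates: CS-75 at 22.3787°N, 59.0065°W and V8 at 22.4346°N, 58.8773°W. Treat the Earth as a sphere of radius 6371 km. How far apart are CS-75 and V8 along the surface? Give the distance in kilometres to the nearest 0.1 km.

Δφ = 0.0559°,  Δλ = 0.1292°
a = sin²(Δφ/2) + cos φ₁ cos φ₂ sin²(Δλ/2) = 0.000001
c = 2·arcsin(√a) = 0.002302 rad = 0.1319°
d = R·c = 6371 × 0.002302 = 14.7 km

14.7 km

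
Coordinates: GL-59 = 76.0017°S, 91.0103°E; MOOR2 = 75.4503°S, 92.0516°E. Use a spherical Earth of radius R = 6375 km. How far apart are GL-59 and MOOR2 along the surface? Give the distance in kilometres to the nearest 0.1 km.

Δφ = 0.5514°,  Δλ = 1.0413°
a = sin²(Δφ/2) + cos φ₁ cos φ₂ sin²(Δλ/2) = 0.000028
c = 2·arcsin(√a) = 0.010615 rad = 0.6082°
d = R·c = 6375 × 0.010615 = 67.7 km

67.7 km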